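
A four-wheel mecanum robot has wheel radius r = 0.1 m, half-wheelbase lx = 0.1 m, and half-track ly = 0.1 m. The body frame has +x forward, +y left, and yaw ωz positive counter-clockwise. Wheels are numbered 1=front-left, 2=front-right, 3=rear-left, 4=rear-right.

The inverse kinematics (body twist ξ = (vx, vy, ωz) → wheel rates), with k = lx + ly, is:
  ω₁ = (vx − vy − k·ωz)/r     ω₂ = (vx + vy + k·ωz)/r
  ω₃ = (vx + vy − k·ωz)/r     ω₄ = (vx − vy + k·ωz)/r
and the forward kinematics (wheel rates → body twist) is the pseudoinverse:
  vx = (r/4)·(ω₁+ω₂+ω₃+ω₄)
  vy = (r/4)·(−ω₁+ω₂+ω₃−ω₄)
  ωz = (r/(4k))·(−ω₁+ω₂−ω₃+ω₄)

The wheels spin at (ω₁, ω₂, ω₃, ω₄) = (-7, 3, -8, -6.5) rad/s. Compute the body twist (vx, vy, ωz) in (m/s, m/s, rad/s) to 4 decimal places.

(-0.4625, 0.2125, 1.4375)

k = lx + ly = 0.1 + 0.1 = 0.2000
ω₁+ω₂+ω₃+ω₄ = -18.5000  →  vx = (0.1/4)·-18.5000 = -0.4625
−ω₁+ω₂+ω₃−ω₄ = 8.5000  →  vy = (0.1/4)·8.5000 = 0.2125
−ω₁+ω₂−ω₃+ω₄ = 11.5000  →  ωz = (0.1/0.8000)·11.5000 = 1.4375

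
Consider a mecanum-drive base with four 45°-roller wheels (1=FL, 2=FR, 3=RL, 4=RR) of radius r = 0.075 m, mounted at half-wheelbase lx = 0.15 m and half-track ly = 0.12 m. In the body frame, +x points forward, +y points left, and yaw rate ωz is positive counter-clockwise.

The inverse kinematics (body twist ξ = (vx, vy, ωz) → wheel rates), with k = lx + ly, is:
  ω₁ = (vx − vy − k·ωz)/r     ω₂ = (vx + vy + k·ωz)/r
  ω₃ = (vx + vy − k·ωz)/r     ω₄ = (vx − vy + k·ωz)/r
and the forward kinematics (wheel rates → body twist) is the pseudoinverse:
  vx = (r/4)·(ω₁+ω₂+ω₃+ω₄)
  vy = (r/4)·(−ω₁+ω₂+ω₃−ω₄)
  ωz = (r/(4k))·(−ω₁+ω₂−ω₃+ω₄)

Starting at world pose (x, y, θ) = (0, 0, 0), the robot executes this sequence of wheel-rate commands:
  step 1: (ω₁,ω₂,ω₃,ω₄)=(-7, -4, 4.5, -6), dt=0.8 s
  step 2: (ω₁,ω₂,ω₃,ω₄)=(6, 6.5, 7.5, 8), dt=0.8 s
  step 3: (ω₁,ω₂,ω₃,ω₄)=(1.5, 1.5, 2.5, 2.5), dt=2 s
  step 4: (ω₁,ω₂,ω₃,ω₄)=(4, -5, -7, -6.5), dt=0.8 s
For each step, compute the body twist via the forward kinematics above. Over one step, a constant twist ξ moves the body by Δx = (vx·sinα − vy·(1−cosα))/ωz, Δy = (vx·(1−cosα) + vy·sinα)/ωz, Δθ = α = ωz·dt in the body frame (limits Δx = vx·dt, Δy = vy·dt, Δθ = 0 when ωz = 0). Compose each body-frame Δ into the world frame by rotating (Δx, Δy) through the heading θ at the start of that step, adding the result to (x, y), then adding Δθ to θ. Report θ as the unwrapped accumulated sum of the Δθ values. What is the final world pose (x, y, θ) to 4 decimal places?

step 1: ξ=(vx,vy,ωz)=(-0.2344, 0.2531, -0.5208), dt=0.8 → body Δ=(-0.1405, 0.2352, -0.4167) → world pose (-0.1405, 0.2352, -0.4167)
step 2: ξ=(vx,vy,ωz)=(0.5250, 0.0000, 0.0694), dt=0.8 → body Δ=(0.4198, 0.0117, 0.0556) → world pose (0.2480, 0.0760, -0.3611)
step 3: ξ=(vx,vy,ωz)=(0.1500, 0.0000, 0.0000), dt=2.0 → body Δ=(0.3000, 0.0000, 0.0000) → world pose (0.5287, -0.0300, -0.3611)
step 4: ξ=(vx,vy,ωz)=(-0.2719, -0.1781, -0.5903), dt=0.8 → body Δ=(-0.2425, -0.0869, -0.4722) → world pose (0.2711, -0.0256, -0.8333)

(0.2711, -0.0256, -0.8333)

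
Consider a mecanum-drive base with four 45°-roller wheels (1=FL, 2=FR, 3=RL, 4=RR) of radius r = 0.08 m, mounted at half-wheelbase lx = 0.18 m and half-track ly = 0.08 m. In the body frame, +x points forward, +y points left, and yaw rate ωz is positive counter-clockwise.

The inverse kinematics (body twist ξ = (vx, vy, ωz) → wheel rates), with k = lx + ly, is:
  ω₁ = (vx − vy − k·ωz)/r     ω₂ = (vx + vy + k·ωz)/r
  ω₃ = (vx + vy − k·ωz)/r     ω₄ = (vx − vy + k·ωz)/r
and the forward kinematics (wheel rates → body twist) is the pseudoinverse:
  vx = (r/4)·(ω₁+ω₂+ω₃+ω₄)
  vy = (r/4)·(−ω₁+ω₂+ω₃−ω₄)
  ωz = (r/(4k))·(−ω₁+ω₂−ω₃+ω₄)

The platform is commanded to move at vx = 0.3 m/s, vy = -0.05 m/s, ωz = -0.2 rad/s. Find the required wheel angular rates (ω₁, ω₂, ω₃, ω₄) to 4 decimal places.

k = lx + ly = 0.18 + 0.08 = 0.2600;  k·ωz = 0.2600·-0.2 = -0.0520
ω₁ (FL) = (vx − vy − k·ωz)/r = 0.4020/0.08 = 5.0250
ω₂ (FR) = (vx + vy + k·ωz)/r = 0.1980/0.08 = 2.4750
ω₃ (RL) = (vx + vy − k·ωz)/r = 0.3020/0.08 = 3.7750
ω₄ (RR) = (vx − vy + k·ωz)/r = 0.2980/0.08 = 3.7250

(5.0250, 2.4750, 3.7750, 3.7250)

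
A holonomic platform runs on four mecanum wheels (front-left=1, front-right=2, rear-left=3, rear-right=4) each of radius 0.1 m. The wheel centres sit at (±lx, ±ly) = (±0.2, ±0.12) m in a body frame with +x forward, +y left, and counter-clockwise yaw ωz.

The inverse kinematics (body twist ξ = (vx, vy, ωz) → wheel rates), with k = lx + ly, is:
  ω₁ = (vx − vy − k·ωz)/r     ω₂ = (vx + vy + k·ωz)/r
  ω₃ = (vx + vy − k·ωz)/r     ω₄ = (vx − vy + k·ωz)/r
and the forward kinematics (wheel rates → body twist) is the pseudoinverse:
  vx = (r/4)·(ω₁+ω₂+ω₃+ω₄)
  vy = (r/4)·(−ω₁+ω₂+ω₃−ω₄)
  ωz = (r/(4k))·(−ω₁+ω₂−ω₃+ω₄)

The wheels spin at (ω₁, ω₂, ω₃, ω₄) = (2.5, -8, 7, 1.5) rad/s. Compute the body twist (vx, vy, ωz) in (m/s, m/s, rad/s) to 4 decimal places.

(0.0750, -0.1250, -1.2500)

k = lx + ly = 0.2 + 0.12 = 0.3200
ω₁+ω₂+ω₃+ω₄ = 3.0000  →  vx = (0.1/4)·3.0000 = 0.0750
−ω₁+ω₂+ω₃−ω₄ = -5.0000  →  vy = (0.1/4)·-5.0000 = -0.1250
−ω₁+ω₂−ω₃+ω₄ = -16.0000  →  ωz = (0.1/1.2800)·-16.0000 = -1.2500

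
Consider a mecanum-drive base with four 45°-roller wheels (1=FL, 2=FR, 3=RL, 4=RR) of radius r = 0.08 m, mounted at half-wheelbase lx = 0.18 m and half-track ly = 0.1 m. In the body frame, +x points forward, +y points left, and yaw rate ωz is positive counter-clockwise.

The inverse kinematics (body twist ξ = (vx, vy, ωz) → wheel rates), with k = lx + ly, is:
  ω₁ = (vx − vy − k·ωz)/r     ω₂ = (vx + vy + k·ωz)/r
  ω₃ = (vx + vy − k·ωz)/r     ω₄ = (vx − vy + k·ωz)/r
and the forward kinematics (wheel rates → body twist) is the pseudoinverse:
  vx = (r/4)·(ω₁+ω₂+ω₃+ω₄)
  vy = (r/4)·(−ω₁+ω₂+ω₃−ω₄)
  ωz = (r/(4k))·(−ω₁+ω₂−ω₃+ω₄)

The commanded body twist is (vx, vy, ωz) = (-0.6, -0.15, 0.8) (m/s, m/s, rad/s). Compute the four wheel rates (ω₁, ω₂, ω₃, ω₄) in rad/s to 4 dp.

k = lx + ly = 0.18 + 0.1 = 0.2800;  k·ωz = 0.2800·0.8 = 0.2240
ω₁ (FL) = (vx − vy − k·ωz)/r = -0.6740/0.08 = -8.4250
ω₂ (FR) = (vx + vy + k·ωz)/r = -0.5260/0.08 = -6.5750
ω₃ (RL) = (vx + vy − k·ωz)/r = -0.9740/0.08 = -12.1750
ω₄ (RR) = (vx − vy + k·ωz)/r = -0.2260/0.08 = -2.8250

(-8.4250, -6.5750, -12.1750, -2.8250)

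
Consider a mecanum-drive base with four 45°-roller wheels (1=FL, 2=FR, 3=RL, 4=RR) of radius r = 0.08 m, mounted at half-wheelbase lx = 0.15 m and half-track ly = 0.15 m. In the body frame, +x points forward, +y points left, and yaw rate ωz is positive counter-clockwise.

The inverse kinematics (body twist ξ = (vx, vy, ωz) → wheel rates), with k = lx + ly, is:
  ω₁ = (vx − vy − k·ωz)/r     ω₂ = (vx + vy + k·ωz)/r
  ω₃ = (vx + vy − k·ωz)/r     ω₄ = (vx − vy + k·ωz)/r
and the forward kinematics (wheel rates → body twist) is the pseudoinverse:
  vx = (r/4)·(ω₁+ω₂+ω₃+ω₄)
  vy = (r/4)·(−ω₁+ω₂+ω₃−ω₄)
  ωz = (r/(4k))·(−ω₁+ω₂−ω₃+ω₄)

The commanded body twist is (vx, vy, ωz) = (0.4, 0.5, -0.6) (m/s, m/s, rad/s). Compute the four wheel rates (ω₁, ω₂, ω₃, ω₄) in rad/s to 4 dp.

(1.0000, 9.0000, 13.5000, -3.5000)

k = lx + ly = 0.15 + 0.15 = 0.3000;  k·ωz = 0.3000·-0.6 = -0.1800
ω₁ (FL) = (vx − vy − k·ωz)/r = 0.0800/0.08 = 1.0000
ω₂ (FR) = (vx + vy + k·ωz)/r = 0.7200/0.08 = 9.0000
ω₃ (RL) = (vx + vy − k·ωz)/r = 1.0800/0.08 = 13.5000
ω₄ (RR) = (vx − vy + k·ωz)/r = -0.2800/0.08 = -3.5000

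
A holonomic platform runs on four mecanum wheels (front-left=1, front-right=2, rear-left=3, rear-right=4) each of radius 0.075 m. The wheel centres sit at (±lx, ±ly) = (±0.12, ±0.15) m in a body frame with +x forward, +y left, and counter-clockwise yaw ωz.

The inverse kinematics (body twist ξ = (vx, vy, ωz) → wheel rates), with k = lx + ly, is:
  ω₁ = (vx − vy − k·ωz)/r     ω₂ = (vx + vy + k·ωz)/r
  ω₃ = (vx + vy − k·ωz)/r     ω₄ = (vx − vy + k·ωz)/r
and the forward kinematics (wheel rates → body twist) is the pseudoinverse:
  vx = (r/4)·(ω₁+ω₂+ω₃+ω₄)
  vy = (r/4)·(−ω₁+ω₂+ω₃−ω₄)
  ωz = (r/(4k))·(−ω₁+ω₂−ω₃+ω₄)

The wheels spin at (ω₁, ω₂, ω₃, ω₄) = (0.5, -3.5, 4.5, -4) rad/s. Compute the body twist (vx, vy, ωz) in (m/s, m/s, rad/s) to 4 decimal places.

(-0.0469, 0.0844, -0.8681)

k = lx + ly = 0.12 + 0.15 = 0.2700
ω₁+ω₂+ω₃+ω₄ = -2.5000  →  vx = (0.075/4)·-2.5000 = -0.0469
−ω₁+ω₂+ω₃−ω₄ = 4.5000  →  vy = (0.075/4)·4.5000 = 0.0844
−ω₁+ω₂−ω₃+ω₄ = -12.5000  →  ωz = (0.075/1.0800)·-12.5000 = -0.8681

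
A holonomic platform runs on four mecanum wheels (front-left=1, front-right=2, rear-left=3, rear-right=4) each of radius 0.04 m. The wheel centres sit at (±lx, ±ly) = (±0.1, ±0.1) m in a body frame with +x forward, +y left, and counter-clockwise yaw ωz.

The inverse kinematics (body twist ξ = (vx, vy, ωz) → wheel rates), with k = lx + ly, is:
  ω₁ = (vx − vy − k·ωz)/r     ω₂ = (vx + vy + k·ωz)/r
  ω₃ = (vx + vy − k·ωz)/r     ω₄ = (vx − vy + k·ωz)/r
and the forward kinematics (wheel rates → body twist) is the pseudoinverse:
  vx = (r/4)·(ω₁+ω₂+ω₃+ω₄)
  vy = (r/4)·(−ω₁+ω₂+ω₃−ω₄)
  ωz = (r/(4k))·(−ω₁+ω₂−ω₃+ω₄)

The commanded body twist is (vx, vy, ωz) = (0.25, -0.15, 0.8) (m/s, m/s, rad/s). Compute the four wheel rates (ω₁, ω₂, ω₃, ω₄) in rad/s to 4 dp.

k = lx + ly = 0.1 + 0.1 = 0.2000;  k·ωz = 0.2000·0.8 = 0.1600
ω₁ (FL) = (vx − vy − k·ωz)/r = 0.2400/0.04 = 6.0000
ω₂ (FR) = (vx + vy + k·ωz)/r = 0.2600/0.04 = 6.5000
ω₃ (RL) = (vx + vy − k·ωz)/r = -0.0600/0.04 = -1.5000
ω₄ (RR) = (vx − vy + k·ωz)/r = 0.5600/0.04 = 14.0000

(6.0000, 6.5000, -1.5000, 14.0000)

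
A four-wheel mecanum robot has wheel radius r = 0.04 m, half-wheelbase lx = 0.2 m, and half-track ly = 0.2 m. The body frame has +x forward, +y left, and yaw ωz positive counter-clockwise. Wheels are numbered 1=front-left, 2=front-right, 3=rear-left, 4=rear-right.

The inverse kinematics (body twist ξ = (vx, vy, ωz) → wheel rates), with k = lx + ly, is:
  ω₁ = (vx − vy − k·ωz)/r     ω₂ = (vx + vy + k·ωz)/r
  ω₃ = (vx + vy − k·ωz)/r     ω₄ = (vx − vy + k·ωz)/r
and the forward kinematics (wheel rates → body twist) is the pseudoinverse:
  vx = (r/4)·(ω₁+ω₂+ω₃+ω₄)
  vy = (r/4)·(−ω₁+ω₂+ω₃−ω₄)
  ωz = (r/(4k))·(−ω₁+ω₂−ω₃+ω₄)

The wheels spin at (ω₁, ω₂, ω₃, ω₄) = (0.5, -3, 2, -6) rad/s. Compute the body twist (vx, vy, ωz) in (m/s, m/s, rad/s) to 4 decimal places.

k = lx + ly = 0.2 + 0.2 = 0.4000
ω₁+ω₂+ω₃+ω₄ = -6.5000  →  vx = (0.04/4)·-6.5000 = -0.0650
−ω₁+ω₂+ω₃−ω₄ = 4.5000  →  vy = (0.04/4)·4.5000 = 0.0450
−ω₁+ω₂−ω₃+ω₄ = -11.5000  →  ωz = (0.04/1.6000)·-11.5000 = -0.2875

(-0.0650, 0.0450, -0.2875)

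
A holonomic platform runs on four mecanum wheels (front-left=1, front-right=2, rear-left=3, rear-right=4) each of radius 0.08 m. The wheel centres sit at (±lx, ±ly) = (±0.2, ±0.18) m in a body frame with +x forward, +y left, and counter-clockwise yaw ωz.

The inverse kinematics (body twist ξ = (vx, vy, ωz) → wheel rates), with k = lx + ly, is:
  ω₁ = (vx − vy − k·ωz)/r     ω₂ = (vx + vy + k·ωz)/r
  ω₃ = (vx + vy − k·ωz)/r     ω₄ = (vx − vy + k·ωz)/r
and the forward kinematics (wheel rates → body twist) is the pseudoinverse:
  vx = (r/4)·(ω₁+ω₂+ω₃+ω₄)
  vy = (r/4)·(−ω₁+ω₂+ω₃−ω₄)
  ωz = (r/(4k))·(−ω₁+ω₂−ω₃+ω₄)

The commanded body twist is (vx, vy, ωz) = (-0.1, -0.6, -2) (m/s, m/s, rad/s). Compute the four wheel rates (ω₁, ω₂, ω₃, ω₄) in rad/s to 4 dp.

k = lx + ly = 0.2 + 0.18 = 0.3800;  k·ωz = 0.3800·-2 = -0.7600
ω₁ (FL) = (vx − vy − k·ωz)/r = 1.2600/0.08 = 15.7500
ω₂ (FR) = (vx + vy + k·ωz)/r = -1.4600/0.08 = -18.2500
ω₃ (RL) = (vx + vy − k·ωz)/r = 0.0600/0.08 = 0.7500
ω₄ (RR) = (vx − vy + k·ωz)/r = -0.2600/0.08 = -3.2500

(15.7500, -18.2500, 0.7500, -3.2500)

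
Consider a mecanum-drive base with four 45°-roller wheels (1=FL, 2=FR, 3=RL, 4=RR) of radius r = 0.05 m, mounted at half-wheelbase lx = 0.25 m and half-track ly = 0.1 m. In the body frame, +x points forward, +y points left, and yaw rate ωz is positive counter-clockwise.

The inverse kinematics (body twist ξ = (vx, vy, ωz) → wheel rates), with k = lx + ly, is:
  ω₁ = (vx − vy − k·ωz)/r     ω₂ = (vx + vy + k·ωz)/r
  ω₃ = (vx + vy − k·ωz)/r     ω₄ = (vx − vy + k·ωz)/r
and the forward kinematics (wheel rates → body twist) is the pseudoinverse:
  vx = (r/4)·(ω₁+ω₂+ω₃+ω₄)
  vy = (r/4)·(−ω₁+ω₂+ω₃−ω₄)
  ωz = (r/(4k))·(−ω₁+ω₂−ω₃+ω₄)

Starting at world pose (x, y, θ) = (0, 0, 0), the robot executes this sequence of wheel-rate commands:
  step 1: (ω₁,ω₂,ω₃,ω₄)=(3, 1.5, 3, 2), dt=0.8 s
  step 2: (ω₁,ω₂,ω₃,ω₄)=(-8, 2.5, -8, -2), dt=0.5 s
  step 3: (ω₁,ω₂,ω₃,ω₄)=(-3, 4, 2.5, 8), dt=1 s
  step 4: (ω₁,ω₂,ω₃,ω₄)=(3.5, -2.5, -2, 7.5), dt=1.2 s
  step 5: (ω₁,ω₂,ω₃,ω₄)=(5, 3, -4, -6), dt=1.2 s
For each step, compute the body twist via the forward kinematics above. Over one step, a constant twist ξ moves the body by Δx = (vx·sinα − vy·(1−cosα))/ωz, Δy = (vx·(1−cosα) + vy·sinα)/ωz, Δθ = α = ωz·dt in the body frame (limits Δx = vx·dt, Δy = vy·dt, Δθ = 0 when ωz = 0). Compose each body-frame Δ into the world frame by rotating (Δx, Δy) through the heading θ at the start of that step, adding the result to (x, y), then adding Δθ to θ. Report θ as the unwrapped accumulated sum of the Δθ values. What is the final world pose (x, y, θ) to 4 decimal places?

step 1: ξ=(vx,vy,ωz)=(0.1188, -0.0062, -0.0893), dt=0.8 → body Δ=(0.0947, -0.0084, -0.0714) → world pose (0.0947, -0.0084, -0.0714)
step 2: ξ=(vx,vy,ωz)=(-0.1938, 0.0563, 0.5893), dt=0.5 → body Δ=(-0.0996, 0.0136, 0.2946) → world pose (-0.0036, 0.0122, 0.2232)
step 3: ξ=(vx,vy,ωz)=(0.1437, 0.0188, 0.4464), dt=1.0 → body Δ=(0.1349, 0.0497, 0.4464) → world pose (0.1169, 0.0906, 0.6696)
step 4: ξ=(vx,vy,ωz)=(0.0813, -0.1938, 0.1250), dt=1.2 → body Δ=(0.1145, -0.2243, 0.1500) → world pose (0.3460, -0.0142, 0.8196)
step 5: ξ=(vx,vy,ωz)=(-0.0250, 0.0000, -0.1429), dt=1.2 → body Δ=(-0.0299, 0.0026, -0.1714) → world pose (0.3237, -0.0343, 0.6482)

(0.3237, -0.0343, 0.6482)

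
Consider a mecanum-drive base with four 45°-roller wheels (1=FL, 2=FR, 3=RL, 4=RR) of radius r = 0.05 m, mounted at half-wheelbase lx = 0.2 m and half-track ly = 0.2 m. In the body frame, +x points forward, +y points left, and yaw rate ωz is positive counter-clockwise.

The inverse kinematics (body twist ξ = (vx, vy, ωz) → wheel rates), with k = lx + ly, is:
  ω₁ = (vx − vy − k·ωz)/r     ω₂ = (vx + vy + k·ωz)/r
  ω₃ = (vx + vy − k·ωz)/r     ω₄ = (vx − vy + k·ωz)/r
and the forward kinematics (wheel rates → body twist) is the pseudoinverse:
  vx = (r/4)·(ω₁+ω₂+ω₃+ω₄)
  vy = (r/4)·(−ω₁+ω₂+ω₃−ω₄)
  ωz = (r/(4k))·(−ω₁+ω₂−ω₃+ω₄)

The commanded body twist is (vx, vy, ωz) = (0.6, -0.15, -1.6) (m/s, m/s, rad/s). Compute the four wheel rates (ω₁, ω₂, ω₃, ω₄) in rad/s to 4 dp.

k = lx + ly = 0.2 + 0.2 = 0.4000;  k·ωz = 0.4000·-1.6 = -0.6400
ω₁ (FL) = (vx − vy − k·ωz)/r = 1.3900/0.05 = 27.8000
ω₂ (FR) = (vx + vy + k·ωz)/r = -0.1900/0.05 = -3.8000
ω₃ (RL) = (vx + vy − k·ωz)/r = 1.0900/0.05 = 21.8000
ω₄ (RR) = (vx − vy + k·ωz)/r = 0.1100/0.05 = 2.2000

(27.8000, -3.8000, 21.8000, 2.2000)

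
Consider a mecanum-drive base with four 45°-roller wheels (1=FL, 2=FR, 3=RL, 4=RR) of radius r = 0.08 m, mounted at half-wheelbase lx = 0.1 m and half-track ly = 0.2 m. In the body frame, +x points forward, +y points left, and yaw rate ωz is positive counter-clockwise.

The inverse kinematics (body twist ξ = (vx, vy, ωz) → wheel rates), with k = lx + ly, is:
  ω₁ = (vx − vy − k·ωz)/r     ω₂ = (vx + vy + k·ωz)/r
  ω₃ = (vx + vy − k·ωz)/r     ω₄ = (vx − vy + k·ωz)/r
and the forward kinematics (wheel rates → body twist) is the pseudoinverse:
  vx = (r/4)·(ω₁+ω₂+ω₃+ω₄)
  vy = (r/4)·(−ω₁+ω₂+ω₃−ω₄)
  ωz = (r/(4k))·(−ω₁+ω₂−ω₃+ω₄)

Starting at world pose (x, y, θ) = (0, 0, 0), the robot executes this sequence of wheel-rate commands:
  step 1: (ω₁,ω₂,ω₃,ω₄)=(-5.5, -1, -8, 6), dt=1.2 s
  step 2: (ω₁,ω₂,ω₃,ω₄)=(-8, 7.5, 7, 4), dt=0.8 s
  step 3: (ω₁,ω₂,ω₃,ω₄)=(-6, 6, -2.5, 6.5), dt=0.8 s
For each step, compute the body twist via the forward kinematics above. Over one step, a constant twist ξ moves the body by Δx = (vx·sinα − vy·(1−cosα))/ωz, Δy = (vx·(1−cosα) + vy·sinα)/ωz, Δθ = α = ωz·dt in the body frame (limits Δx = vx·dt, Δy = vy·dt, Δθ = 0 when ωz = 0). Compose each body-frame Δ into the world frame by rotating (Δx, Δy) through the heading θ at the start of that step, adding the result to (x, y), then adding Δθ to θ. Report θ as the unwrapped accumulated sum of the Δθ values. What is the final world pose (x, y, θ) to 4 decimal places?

step 1: ξ=(vx,vy,ωz)=(-0.1700, -0.1900, 1.2333), dt=1.2 → body Δ=(0.0028, -0.2788, 1.4800) → world pose (0.0028, -0.2788, 1.4800)
step 2: ξ=(vx,vy,ωz)=(0.2100, 0.3700, 0.8333), dt=0.8 → body Δ=(0.0608, 0.3285, 0.6667) → world pose (-0.3188, -0.1885, 2.1467)
step 3: ξ=(vx,vy,ωz)=(0.0800, 0.0600, 1.4000), dt=0.8 → body Δ=(0.0272, 0.0708, 1.1200) → world pose (-0.3931, -0.2042, 3.2667)

(-0.3931, -0.2042, 3.2667)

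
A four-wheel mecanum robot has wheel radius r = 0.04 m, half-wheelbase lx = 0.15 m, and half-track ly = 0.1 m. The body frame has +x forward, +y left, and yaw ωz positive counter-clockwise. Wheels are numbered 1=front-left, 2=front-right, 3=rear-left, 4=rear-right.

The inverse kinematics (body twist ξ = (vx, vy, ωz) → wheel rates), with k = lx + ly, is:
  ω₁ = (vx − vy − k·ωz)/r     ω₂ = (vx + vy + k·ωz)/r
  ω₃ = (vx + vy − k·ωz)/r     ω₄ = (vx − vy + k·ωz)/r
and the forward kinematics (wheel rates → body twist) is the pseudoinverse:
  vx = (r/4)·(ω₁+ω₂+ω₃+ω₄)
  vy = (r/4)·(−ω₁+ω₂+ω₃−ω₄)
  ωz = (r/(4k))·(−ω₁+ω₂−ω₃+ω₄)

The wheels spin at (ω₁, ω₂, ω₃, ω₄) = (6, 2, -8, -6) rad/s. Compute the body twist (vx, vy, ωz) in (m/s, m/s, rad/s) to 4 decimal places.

(-0.0600, -0.0600, -0.0800)

k = lx + ly = 0.15 + 0.1 = 0.2500
ω₁+ω₂+ω₃+ω₄ = -6.0000  →  vx = (0.04/4)·-6.0000 = -0.0600
−ω₁+ω₂+ω₃−ω₄ = -6.0000  →  vy = (0.04/4)·-6.0000 = -0.0600
−ω₁+ω₂−ω₃+ω₄ = -2.0000  →  ωz = (0.04/1.0000)·-2.0000 = -0.0800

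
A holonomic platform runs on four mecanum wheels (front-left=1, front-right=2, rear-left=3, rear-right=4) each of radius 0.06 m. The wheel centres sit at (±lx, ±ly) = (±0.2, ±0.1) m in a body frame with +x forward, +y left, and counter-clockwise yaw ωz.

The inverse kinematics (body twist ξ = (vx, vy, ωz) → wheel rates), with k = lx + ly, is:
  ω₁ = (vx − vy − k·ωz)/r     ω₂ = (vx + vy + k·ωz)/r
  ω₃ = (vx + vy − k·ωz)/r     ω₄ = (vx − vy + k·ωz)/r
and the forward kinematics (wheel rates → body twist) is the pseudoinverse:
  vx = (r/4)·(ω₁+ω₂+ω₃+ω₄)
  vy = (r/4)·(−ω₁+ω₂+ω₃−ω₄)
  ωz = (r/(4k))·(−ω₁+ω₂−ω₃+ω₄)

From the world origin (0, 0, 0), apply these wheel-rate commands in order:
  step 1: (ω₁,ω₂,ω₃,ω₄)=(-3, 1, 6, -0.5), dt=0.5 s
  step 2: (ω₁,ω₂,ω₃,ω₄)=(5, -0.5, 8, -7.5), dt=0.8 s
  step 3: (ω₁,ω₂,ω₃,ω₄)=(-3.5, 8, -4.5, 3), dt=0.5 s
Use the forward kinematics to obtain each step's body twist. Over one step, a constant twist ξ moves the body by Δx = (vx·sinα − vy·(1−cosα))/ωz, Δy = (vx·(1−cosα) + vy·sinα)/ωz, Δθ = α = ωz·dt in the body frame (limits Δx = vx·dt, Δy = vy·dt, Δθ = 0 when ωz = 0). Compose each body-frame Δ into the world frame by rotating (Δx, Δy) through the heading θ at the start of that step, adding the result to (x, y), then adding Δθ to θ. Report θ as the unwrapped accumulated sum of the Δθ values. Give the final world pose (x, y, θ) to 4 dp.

(0.1702, 0.1637, -0.4275)

step 1: ξ=(vx,vy,ωz)=(0.0525, 0.1575, -0.1250), dt=0.5 → body Δ=(0.0287, 0.0779, -0.0625) → world pose (0.0287, 0.0779, -0.0625)
step 2: ξ=(vx,vy,ωz)=(0.0750, 0.1500, -1.0500), dt=0.8 → body Δ=(0.1007, 0.0826, -0.8400) → world pose (0.1344, 0.1541, -0.9025)
step 3: ξ=(vx,vy,ωz)=(0.0450, 0.0600, 0.9500), dt=0.5 → body Δ=(0.0147, 0.0341, 0.4750) → world pose (0.1702, 0.1637, -0.4275)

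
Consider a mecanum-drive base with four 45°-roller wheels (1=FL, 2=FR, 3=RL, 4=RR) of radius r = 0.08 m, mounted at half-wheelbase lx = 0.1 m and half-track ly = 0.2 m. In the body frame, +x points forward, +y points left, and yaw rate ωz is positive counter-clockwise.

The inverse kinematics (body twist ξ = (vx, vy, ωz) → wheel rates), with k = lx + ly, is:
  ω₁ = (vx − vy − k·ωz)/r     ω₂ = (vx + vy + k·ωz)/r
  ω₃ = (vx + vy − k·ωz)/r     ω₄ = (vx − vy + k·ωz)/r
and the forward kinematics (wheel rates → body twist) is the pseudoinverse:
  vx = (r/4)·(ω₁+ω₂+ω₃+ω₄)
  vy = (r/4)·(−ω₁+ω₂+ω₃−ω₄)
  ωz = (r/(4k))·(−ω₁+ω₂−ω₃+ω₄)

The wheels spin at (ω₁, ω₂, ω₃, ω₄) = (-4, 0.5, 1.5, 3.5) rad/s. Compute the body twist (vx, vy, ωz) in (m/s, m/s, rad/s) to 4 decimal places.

k = lx + ly = 0.1 + 0.2 = 0.3000
ω₁+ω₂+ω₃+ω₄ = 1.5000  →  vx = (0.08/4)·1.5000 = 0.0300
−ω₁+ω₂+ω₃−ω₄ = 2.5000  →  vy = (0.08/4)·2.5000 = 0.0500
−ω₁+ω₂−ω₃+ω₄ = 6.5000  →  ωz = (0.08/1.2000)·6.5000 = 0.4333

(0.0300, 0.0500, 0.4333)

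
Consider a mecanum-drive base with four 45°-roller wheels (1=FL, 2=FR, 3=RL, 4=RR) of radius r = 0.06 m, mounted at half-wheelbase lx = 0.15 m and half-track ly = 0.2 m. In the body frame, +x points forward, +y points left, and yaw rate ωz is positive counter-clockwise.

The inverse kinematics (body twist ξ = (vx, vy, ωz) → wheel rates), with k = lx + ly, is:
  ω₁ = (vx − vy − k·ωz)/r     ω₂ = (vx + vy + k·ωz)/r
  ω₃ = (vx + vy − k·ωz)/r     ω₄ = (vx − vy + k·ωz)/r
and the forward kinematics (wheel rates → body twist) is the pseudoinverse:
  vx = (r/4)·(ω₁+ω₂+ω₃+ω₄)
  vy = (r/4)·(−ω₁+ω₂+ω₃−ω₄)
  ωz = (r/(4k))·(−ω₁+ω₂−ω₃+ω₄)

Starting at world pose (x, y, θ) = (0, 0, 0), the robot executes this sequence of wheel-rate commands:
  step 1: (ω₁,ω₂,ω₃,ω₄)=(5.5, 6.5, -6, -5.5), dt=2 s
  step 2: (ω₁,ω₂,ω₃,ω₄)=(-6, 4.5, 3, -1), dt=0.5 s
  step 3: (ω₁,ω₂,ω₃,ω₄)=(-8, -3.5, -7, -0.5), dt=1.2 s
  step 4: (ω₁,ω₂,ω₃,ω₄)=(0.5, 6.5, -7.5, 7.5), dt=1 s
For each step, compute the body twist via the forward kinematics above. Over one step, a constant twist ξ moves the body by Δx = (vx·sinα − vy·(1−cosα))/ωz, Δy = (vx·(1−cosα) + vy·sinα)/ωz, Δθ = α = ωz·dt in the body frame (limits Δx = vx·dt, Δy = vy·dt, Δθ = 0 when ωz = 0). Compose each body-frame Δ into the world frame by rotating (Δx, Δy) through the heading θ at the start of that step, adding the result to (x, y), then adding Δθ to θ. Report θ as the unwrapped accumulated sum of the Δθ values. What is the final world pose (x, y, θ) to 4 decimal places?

(-0.1188, -0.0233, 1.7336)

step 1: ξ=(vx,vy,ωz)=(0.0075, 0.0075, 0.0643), dt=2.0 → body Δ=(0.0140, 0.0159, 0.1286) → world pose (0.0140, 0.0159, 0.1286)
step 2: ξ=(vx,vy,ωz)=(0.0075, 0.2175, 0.2786), dt=0.5 → body Δ=(-0.0038, 0.1087, 0.1393) → world pose (-0.0037, 0.1232, 0.2679)
step 3: ξ=(vx,vy,ωz)=(-0.2850, -0.0300, 0.4714), dt=1.2 → body Δ=(-0.3141, -0.1283, 0.5657) → world pose (-0.2727, -0.0837, 0.8336)
step 4: ξ=(vx,vy,ωz)=(0.1050, -0.1350, 0.9000), dt=1.0 → body Δ=(0.1481, -0.0734, 0.9000) → world pose (-0.1188, -0.0233, 1.7336)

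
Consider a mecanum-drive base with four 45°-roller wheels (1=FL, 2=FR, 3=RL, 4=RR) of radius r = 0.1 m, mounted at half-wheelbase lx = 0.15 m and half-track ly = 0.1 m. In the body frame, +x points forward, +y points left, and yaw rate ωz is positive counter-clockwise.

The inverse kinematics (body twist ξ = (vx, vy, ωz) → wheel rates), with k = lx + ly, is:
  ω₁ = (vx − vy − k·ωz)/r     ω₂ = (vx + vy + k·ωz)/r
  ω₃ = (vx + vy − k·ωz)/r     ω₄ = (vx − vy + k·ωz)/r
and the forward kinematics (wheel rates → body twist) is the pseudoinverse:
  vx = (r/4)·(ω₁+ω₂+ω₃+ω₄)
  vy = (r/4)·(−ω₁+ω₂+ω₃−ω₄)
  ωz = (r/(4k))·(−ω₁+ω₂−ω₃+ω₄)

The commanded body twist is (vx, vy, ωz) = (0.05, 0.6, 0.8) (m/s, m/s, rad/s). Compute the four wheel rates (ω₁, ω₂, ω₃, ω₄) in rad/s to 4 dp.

(-7.5000, 8.5000, 4.5000, -3.5000)

k = lx + ly = 0.15 + 0.1 = 0.2500;  k·ωz = 0.2500·0.8 = 0.2000
ω₁ (FL) = (vx − vy − k·ωz)/r = -0.7500/0.1 = -7.5000
ω₂ (FR) = (vx + vy + k·ωz)/r = 0.8500/0.1 = 8.5000
ω₃ (RL) = (vx + vy − k·ωz)/r = 0.4500/0.1 = 4.5000
ω₄ (RR) = (vx − vy + k·ωz)/r = -0.3500/0.1 = -3.5000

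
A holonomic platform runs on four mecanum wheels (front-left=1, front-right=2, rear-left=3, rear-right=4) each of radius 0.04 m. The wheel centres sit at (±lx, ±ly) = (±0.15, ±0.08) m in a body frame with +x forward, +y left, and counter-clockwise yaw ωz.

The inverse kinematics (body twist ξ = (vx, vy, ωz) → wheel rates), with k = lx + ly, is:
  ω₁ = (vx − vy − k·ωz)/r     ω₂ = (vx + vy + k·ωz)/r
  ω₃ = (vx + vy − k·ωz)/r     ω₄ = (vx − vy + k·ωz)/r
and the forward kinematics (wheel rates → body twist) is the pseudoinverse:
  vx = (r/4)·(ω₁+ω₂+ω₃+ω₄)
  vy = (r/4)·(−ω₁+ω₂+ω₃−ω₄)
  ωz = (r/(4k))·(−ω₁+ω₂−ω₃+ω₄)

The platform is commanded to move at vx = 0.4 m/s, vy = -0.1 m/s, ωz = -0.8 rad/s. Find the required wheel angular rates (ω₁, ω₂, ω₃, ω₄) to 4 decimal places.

k = lx + ly = 0.15 + 0.08 = 0.2300;  k·ωz = 0.2300·-0.8 = -0.1840
ω₁ (FL) = (vx − vy − k·ωz)/r = 0.6840/0.04 = 17.1000
ω₂ (FR) = (vx + vy + k·ωz)/r = 0.1160/0.04 = 2.9000
ω₃ (RL) = (vx + vy − k·ωz)/r = 0.4840/0.04 = 12.1000
ω₄ (RR) = (vx − vy + k·ωz)/r = 0.3160/0.04 = 7.9000

(17.1000, 2.9000, 12.1000, 7.9000)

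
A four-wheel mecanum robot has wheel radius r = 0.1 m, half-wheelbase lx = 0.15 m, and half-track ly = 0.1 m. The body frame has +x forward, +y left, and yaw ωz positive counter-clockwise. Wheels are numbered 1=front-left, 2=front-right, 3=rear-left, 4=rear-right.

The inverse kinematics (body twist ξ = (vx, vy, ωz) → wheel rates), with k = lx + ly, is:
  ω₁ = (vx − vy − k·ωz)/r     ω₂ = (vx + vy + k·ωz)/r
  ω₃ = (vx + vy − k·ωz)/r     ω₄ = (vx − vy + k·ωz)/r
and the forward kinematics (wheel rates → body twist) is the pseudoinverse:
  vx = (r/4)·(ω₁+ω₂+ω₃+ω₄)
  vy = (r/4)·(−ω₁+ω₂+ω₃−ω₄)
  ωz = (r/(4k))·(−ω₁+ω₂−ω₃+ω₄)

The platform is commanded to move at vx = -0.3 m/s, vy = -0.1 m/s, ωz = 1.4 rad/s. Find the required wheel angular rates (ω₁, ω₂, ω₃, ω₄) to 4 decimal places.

k = lx + ly = 0.15 + 0.1 = 0.2500;  k·ωz = 0.2500·1.4 = 0.3500
ω₁ (FL) = (vx − vy − k·ωz)/r = -0.5500/0.1 = -5.5000
ω₂ (FR) = (vx + vy + k·ωz)/r = -0.0500/0.1 = -0.5000
ω₃ (RL) = (vx + vy − k·ωz)/r = -0.7500/0.1 = -7.5000
ω₄ (RR) = (vx − vy + k·ωz)/r = 0.1500/0.1 = 1.5000

(-5.5000, -0.5000, -7.5000, 1.5000)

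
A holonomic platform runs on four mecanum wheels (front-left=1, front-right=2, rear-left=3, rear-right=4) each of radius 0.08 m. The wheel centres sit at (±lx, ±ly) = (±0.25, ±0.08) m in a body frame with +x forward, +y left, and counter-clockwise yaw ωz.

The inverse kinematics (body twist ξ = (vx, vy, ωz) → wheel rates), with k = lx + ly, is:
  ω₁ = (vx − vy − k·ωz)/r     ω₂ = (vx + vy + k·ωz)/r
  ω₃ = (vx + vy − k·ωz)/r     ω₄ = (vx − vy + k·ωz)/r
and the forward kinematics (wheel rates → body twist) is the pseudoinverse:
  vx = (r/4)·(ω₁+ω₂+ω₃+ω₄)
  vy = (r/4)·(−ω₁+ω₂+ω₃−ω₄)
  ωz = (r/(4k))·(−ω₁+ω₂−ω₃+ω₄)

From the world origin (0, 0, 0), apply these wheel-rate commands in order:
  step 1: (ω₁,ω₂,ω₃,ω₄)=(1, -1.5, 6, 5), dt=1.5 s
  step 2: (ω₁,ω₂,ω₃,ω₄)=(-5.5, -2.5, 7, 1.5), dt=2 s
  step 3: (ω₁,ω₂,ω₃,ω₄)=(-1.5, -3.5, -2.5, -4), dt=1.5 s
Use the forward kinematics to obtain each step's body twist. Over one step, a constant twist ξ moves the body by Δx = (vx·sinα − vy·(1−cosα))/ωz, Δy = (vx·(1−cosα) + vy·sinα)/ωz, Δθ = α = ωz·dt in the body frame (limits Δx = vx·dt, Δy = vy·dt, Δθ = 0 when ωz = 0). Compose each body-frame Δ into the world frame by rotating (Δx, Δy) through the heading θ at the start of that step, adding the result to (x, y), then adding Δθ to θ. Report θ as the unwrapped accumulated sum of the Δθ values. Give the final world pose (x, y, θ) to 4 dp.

(0.2190, 0.4301, -0.9394)

step 1: ξ=(vx,vy,ωz)=(0.2100, -0.0300, -0.2121), dt=1.5 → body Δ=(0.3026, -0.0939, -0.3182) → world pose (0.3026, -0.0939, -0.3182)
step 2: ξ=(vx,vy,ωz)=(0.0100, 0.1700, -0.1515), dt=2.0 → body Δ=(0.0708, 0.3318, -0.3030) → world pose (0.4737, 0.1991, -0.6212)
step 3: ξ=(vx,vy,ωz)=(-0.2300, -0.0100, -0.2121), dt=1.5 → body Δ=(-0.3416, 0.0397, -0.3182) → world pose (0.2190, 0.4301, -0.9394)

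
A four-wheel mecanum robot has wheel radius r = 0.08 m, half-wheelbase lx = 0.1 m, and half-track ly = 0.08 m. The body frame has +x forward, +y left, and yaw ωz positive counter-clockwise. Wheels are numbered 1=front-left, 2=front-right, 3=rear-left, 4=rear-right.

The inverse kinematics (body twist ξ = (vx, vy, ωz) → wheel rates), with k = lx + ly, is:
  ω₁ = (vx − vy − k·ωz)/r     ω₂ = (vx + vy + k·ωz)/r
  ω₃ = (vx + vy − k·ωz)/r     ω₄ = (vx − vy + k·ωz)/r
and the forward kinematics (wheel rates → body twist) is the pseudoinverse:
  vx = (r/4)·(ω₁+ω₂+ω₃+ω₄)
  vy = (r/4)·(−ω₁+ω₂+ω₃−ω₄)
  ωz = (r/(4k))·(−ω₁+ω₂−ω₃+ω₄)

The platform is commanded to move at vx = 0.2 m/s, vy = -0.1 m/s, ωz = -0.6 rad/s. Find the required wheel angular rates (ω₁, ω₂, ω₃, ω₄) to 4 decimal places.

(5.1000, -0.1000, 2.6000, 2.4000)

k = lx + ly = 0.1 + 0.08 = 0.1800;  k·ωz = 0.1800·-0.6 = -0.1080
ω₁ (FL) = (vx − vy − k·ωz)/r = 0.4080/0.08 = 5.1000
ω₂ (FR) = (vx + vy + k·ωz)/r = -0.0080/0.08 = -0.1000
ω₃ (RL) = (vx + vy − k·ωz)/r = 0.2080/0.08 = 2.6000
ω₄ (RR) = (vx − vy + k·ωz)/r = 0.1920/0.08 = 2.4000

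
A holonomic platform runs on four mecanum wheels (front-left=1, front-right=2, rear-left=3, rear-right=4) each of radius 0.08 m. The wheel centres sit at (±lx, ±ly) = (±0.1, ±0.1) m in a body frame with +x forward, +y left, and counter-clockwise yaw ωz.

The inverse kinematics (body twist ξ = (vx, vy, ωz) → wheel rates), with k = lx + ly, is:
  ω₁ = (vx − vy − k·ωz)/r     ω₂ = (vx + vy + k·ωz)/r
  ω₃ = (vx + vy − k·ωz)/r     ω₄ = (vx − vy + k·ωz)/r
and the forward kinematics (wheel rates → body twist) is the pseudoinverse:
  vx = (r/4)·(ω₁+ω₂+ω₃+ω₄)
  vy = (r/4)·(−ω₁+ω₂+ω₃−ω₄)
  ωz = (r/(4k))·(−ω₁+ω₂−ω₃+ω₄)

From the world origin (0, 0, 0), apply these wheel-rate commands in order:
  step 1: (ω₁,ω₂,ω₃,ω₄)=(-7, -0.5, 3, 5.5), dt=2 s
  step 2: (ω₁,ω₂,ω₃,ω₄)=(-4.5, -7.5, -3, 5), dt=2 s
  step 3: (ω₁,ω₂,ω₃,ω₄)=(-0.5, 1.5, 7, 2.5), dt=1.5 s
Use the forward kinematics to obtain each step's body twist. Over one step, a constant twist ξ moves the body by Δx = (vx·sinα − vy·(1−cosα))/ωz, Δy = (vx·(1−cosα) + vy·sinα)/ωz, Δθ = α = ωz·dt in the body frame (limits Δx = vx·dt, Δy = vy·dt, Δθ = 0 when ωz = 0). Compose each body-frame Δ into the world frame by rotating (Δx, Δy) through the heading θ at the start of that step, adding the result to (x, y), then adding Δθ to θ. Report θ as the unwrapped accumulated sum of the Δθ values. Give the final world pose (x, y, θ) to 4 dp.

step 1: ξ=(vx,vy,ωz)=(0.0200, 0.0800, 0.9000), dt=2.0 → body Δ=(-0.0874, 0.1138, 1.8000) → world pose (-0.0874, 0.1138, 1.8000)
step 2: ξ=(vx,vy,ωz)=(-0.2000, -0.2200, 0.5000), dt=2.0 → body Δ=(-0.1343, -0.5541, 1.0000) → world pose (0.4827, 0.1089, 2.8000)
step 3: ξ=(vx,vy,ωz)=(0.2100, 0.1300, -0.2500), dt=1.5 → body Δ=(0.3438, 0.1321, -0.3750) → world pose (0.1145, 0.0996, 2.4250)

(0.1145, 0.0996, 2.4250)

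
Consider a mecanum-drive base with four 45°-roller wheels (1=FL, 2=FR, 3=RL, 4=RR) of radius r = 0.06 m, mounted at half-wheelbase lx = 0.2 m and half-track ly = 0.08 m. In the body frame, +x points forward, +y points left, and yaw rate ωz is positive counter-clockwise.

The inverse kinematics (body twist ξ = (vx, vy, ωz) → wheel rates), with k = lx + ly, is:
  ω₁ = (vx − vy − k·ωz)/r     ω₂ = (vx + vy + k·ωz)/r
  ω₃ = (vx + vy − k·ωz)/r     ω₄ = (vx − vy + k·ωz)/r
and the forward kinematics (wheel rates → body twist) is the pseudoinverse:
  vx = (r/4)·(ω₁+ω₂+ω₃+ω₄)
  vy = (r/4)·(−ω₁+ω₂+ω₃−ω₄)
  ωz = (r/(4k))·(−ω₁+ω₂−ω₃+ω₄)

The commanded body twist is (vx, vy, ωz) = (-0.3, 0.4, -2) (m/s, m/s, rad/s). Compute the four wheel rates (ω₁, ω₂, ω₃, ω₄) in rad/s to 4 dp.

(-2.3333, -7.6667, 11.0000, -21.0000)

k = lx + ly = 0.2 + 0.08 = 0.2800;  k·ωz = 0.2800·-2 = -0.5600
ω₁ (FL) = (vx − vy − k·ωz)/r = -0.1400/0.06 = -2.3333
ω₂ (FR) = (vx + vy + k·ωz)/r = -0.4600/0.06 = -7.6667
ω₃ (RL) = (vx + vy − k·ωz)/r = 0.6600/0.06 = 11.0000
ω₄ (RR) = (vx − vy + k·ωz)/r = -1.2600/0.06 = -21.0000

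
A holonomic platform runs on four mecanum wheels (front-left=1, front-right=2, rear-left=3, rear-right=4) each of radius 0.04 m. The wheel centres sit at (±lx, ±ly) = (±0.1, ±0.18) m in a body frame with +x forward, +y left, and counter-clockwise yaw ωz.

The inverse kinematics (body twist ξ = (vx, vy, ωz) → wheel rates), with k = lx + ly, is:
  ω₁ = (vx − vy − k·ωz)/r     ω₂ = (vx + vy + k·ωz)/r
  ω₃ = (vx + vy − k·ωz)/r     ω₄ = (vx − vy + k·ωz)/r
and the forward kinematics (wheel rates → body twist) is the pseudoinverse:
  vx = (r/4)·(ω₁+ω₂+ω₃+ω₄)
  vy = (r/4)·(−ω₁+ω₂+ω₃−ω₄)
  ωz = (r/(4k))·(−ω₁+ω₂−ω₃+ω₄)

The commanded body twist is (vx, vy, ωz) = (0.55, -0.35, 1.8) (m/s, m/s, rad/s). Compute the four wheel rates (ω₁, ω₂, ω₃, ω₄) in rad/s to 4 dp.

k = lx + ly = 0.1 + 0.18 = 0.2800;  k·ωz = 0.2800·1.8 = 0.5040
ω₁ (FL) = (vx − vy − k·ωz)/r = 0.3960/0.04 = 9.9000
ω₂ (FR) = (vx + vy + k·ωz)/r = 0.7040/0.04 = 17.6000
ω₃ (RL) = (vx + vy − k·ωz)/r = -0.3040/0.04 = -7.6000
ω₄ (RR) = (vx − vy + k·ωz)/r = 1.4040/0.04 = 35.1000

(9.9000, 17.6000, -7.6000, 35.1000)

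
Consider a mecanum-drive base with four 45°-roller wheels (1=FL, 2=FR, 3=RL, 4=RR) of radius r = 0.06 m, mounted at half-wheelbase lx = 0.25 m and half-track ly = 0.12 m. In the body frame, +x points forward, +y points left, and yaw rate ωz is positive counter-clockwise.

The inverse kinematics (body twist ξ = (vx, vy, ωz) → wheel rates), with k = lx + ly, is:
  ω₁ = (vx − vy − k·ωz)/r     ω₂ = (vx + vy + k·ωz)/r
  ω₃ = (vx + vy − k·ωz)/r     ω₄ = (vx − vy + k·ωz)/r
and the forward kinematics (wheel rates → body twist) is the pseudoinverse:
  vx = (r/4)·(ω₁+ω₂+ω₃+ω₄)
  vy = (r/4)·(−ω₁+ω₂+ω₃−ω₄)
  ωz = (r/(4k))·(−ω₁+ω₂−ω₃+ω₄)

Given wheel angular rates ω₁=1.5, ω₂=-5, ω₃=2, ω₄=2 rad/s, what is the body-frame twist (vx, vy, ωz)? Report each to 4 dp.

(0.0075, -0.0975, -0.2635)

k = lx + ly = 0.25 + 0.12 = 0.3700
ω₁+ω₂+ω₃+ω₄ = 0.5000  →  vx = (0.06/4)·0.5000 = 0.0075
−ω₁+ω₂+ω₃−ω₄ = -6.5000  →  vy = (0.06/4)·-6.5000 = -0.0975
−ω₁+ω₂−ω₃+ω₄ = -6.5000  →  ωz = (0.06/1.4800)·-6.5000 = -0.2635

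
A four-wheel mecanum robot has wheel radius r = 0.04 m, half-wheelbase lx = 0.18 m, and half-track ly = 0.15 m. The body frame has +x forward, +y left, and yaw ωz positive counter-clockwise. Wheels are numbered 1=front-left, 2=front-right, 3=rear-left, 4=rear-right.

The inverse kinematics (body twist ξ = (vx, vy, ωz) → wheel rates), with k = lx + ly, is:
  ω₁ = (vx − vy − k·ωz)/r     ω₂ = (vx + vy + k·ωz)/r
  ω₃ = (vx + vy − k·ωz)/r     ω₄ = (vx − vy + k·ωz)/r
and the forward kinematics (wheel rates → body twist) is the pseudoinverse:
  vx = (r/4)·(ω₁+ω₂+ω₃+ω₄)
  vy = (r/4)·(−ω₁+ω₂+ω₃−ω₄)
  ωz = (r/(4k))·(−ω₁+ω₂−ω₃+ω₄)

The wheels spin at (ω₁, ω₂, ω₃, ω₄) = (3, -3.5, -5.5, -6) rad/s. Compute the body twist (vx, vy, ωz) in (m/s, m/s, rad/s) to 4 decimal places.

k = lx + ly = 0.18 + 0.15 = 0.3300
ω₁+ω₂+ω₃+ω₄ = -12.0000  →  vx = (0.04/4)·-12.0000 = -0.1200
−ω₁+ω₂+ω₃−ω₄ = -6.0000  →  vy = (0.04/4)·-6.0000 = -0.0600
−ω₁+ω₂−ω₃+ω₄ = -7.0000  →  ωz = (0.04/1.3200)·-7.0000 = -0.2121

(-0.1200, -0.0600, -0.2121)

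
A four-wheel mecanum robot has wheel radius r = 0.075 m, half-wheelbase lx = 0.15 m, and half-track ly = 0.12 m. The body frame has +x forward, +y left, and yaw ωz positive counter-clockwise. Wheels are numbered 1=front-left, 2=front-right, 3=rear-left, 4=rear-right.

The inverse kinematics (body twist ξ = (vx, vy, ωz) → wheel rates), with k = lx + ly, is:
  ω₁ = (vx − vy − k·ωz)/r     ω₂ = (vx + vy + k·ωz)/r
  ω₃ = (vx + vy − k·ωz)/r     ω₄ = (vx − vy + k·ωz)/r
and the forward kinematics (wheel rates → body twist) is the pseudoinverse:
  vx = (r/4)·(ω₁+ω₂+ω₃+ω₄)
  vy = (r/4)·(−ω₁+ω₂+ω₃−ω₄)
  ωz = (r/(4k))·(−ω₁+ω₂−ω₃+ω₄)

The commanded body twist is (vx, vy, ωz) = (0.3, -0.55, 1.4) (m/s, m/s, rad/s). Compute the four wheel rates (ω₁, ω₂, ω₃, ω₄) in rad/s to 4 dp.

k = lx + ly = 0.15 + 0.12 = 0.2700;  k·ωz = 0.2700·1.4 = 0.3780
ω₁ (FL) = (vx − vy − k·ωz)/r = 0.4720/0.075 = 6.2933
ω₂ (FR) = (vx + vy + k·ωz)/r = 0.1280/0.075 = 1.7067
ω₃ (RL) = (vx + vy − k·ωz)/r = -0.6280/0.075 = -8.3733
ω₄ (RR) = (vx − vy + k·ωz)/r = 1.2280/0.075 = 16.3733

(6.2933, 1.7067, -8.3733, 16.3733)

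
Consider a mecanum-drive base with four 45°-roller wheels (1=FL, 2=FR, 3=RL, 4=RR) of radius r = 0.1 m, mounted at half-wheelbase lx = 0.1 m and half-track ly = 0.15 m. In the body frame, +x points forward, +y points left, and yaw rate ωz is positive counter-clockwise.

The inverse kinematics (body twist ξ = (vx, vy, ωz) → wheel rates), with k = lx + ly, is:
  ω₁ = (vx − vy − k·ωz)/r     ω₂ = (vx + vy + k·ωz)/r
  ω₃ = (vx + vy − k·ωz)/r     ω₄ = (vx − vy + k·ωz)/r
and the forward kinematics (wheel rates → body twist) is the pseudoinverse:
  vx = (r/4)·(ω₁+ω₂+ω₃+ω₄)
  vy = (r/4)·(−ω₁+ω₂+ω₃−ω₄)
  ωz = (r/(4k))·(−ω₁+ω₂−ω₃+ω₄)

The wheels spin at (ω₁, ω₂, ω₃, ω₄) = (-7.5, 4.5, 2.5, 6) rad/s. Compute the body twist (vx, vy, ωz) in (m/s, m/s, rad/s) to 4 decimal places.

k = lx + ly = 0.1 + 0.15 = 0.2500
ω₁+ω₂+ω₃+ω₄ = 5.5000  →  vx = (0.1/4)·5.5000 = 0.1375
−ω₁+ω₂+ω₃−ω₄ = 8.5000  →  vy = (0.1/4)·8.5000 = 0.2125
−ω₁+ω₂−ω₃+ω₄ = 15.5000  →  ωz = (0.1/1.0000)·15.5000 = 1.5500

(0.1375, 0.2125, 1.5500)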